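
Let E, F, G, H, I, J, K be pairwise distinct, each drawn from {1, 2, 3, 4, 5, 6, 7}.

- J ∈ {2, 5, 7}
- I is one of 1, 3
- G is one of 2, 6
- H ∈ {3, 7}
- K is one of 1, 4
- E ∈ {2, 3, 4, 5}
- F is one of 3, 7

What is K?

The 7 variables together cover exactly {1, 2, 3, 4, 5, 6, 7} — 7 values for 7 variables — and 6 appears only in G's list, so G = 6.
The 2 variables F and H are confined to {3, 7}, which locks those values in; drop them from E, I, J.
That leaves I = 1. Strike 1 from K.
So K = 4.

4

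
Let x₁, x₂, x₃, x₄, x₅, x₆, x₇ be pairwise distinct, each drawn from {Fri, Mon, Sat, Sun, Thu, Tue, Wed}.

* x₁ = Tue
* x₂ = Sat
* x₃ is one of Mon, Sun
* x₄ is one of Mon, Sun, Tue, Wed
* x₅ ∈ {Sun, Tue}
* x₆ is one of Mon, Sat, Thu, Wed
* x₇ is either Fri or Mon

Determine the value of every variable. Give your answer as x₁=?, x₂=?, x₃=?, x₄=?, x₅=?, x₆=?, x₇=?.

x₁ has just one choice, so x₁ = Tue. Strike Tue from x₄, x₅.
x₂ has just one choice, so x₂ = Sat. Remove Sat from x₆.
That leaves x₅ = Sun. So x₃, x₄ can't be Sun.
x₃'s domain is down to {Mon}, so x₃ = Mon. So x₄, x₆, x₇ can't be Mon.
That leaves x₄ = Wed. Remove Wed from x₆.
That leaves x₆ = Thu.
That leaves x₇ = Fri.

x₁=Tue, x₂=Sat, x₃=Mon, x₄=Wed, x₅=Sun, x₆=Thu, x₇=Fri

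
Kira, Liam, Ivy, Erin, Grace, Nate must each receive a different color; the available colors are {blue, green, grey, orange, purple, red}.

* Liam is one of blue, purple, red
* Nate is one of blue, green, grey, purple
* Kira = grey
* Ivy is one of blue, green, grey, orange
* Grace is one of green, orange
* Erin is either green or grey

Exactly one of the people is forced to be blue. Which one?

Kira must be grey (only option left). Remove grey from Ivy, Erin, Nate.
Erin must be green (only option left). Eliminate green elsewhere: Ivy, Grace, Nate.
Grace's domain is down to {orange}, so Grace = orange. Strike orange from Ivy.
So blue goes to Ivy.

Ivy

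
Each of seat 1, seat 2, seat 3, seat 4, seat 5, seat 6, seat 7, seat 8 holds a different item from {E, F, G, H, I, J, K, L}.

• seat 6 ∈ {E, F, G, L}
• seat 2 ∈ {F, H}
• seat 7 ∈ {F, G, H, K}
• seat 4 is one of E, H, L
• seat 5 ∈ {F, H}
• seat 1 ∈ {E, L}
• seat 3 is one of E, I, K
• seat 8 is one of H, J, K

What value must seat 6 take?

Among the 8 variables, I fits only seat 3 (and all 8 values in {E, F, G, H, I, J, K, L} must be used), so seat 3 = I.
Among the 7 still-open variables, J fits only seat 8 (and all 7 values in {E, F, G, H, J, K, L} must be used), so seat 8 = J.
The 6 still-open variables draw from only 6 values {E, F, G, H, K, L}, so each is used; only seat 7 can be K, hence seat 7 = K.
The 5 still-open variables draw from only 5 values {E, F, G, H, L}, so each is used; only seat 6 can be G, hence seat 6 = G.

G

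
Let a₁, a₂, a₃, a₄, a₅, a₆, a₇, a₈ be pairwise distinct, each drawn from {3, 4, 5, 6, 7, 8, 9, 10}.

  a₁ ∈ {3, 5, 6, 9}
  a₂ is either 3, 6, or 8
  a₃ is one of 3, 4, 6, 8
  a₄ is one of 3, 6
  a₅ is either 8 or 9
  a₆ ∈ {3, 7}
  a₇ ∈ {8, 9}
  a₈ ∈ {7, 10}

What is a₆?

7

Among the 8 variables, 4 fits only a₃ (and all 8 values in {3, 4, 5, 6, 7, 8, 9, 10} must be used), so a₃ = 4.
The 7 still-open variables draw from only 7 values {3, 5, 6, 7, 8, 9, 10}, so each is used; only a₁ can be 5, hence a₁ = 5.
The 6 still-open variables together cover exactly {3, 6, 7, 8, 9, 10} — 6 values for 6 variables — and 10 appears only in a₈'s list, so a₈ = 10.
The 5 still-open variables draw from only 5 values {3, 6, 7, 8, 9}, so each is used; only a₆ can be 7, hence a₆ = 7.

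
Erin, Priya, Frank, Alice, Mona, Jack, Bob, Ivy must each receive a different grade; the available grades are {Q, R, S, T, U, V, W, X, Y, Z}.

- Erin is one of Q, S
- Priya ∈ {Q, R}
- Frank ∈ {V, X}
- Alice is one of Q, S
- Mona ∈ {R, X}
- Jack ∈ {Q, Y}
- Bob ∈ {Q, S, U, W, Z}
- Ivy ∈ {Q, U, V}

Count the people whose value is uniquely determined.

Erin and Alice share exactly the 2 values {Q, S}; by pigeonhole those values go to them, so strike Q, S from Priya, Jack, Bob, Ivy.
That leaves Priya = R. So Mona can't be R.
That leaves Mona = X. Strike X from Frank.
That leaves Jack = Y.
Frank has just one choice, so Frank = V. Remove V from Ivy.
Ivy's domain is down to {U}, so Ivy = U. Strike U from Bob.
Determined: Priya=R, Frank=V, Mona=X, Jack=Y, Ivy=U. The other people each still have more than one consistent value. That makes 5.

5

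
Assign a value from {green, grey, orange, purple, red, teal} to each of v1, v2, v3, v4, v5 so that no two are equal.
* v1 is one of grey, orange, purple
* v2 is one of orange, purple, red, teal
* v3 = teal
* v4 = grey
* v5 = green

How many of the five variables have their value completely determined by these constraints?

3

v3 has just one choice, so v3 = teal. Strike teal from v2.
That leaves v4 = grey. Remove grey from v1.
v5 must be green (only option left).
Determined: v3=teal, v4=grey, v5=green. The other variables each still have more than one consistent value. That makes 3.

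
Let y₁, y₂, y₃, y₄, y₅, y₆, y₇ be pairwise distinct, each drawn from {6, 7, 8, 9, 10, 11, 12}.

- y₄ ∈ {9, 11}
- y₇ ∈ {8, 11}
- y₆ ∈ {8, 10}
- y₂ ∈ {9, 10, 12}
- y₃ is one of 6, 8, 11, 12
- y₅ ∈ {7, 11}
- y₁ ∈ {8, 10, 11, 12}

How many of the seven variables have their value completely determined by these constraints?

2

Among the 7 variables, 6 fits only y₃ (and all 7 values in {6, 7, 8, 9, 10, 11, 12} must be used), so y₃ = 6.
Among the 6 still-open variables, 7 fits only y₅ (and all 6 values in {7, 8, 9, 10, 11, 12} must be used), so y₅ = 7.
Determined: y₃=6, y₅=7. The other variables each still have more than one consistent value. That makes 2.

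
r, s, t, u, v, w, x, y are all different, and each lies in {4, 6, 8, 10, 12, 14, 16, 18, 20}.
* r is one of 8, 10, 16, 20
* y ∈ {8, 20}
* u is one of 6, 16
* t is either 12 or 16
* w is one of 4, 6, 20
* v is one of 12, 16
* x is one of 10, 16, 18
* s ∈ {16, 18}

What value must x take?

Among the 8 variables, 4 fits only w (and all 8 values in {4, 6, 8, 10, 12, 16, 18, 20} must be used), so w = 4.
Among the 7 still-open variables, 6 fits only u (and all 7 values in {6, 8, 10, 12, 16, 18, 20} must be used), so u = 6.
The 2 variables t and v are confined to {12, 16}, which locks those values in; drop them from r, s, x.
s must be 18 (only option left). So x can't be 18.
So x = 10.

10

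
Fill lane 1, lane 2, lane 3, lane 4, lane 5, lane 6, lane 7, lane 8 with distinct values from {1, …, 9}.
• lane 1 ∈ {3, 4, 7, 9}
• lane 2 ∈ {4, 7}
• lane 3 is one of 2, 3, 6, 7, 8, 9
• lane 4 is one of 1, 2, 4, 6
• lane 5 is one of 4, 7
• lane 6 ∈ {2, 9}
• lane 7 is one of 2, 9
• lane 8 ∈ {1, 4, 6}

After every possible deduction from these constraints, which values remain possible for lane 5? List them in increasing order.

4, 7

Among the 8 variables, 8 fits only lane 3 (and all 8 values in {1, 2, 3, 4, 6, 7, 8, 9} must be used), so lane 3 = 8.
The 7 still-open variables draw from only 7 values {1, 2, 3, 4, 6, 7, 9}, so each is used; only lane 1 can be 3, hence lane 1 = 3.
lane 2 and lane 5 between them cover only {4, 7} — a naked pair. Remove those values from lane 4, lane 8.
The 2 variables lane 6 and lane 7 are confined to {2, 9}, which locks those values in; drop them from lane 4.
No further eliminations apply; lane 5 can still be any of 4, 7.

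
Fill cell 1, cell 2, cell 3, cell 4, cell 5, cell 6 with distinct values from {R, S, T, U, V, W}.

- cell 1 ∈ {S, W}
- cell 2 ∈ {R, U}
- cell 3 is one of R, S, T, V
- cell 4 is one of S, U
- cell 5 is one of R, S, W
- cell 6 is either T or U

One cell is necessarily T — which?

cell 6

The 6 variables draw from only 6 values {R, S, T, U, V, W}, so each is used; only cell 3 can be V, hence cell 3 = V.
Among the 5 still-open variables, T fits only cell 6 (and all 5 values in {R, S, T, U, W} must be used), so cell 6 = T.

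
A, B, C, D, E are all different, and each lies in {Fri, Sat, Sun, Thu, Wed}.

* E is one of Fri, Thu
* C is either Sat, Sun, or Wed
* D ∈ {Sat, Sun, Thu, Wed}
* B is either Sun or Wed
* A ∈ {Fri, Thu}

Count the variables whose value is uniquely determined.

A and E between them cover only {Fri, Thu} — a naked pair. Remove those values from D.
Determined: none. The other variables each still have more than one consistent value. That makes 0.

0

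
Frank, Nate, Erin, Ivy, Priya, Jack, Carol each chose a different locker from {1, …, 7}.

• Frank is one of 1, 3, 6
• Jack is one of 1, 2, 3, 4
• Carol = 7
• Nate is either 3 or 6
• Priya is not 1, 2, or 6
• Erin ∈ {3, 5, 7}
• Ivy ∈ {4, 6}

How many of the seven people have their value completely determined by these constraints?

Carol must be 7 (only option left). Eliminate 7 elsewhere: Erin, Priya.
The 6 still-open variables draw from only 6 values {1, 2, 3, 4, 5, 6}, so each is used; only Jack can be 2, hence Jack = 2.
The 5 still-open variables together cover exactly {1, 3, 4, 5, 6} — 5 values for 5 variables — and 1 appears only in Frank's list, so Frank = 1.
Determined: Frank=1, Jack=2, Carol=7. The other people each still have more than one consistent value. That makes 3.

3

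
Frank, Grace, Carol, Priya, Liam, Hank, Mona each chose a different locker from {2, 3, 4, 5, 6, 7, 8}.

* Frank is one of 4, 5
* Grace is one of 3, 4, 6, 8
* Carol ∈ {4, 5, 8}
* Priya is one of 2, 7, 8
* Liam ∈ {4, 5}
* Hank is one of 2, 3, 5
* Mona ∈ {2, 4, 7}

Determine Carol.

8

The 7 variables draw from only 7 values {2, 3, 4, 5, 6, 7, 8}, so each is used; only Grace can be 6, hence Grace = 6.
Among the 6 still-open variables, 3 fits only Hank (and all 6 values in {2, 3, 4, 5, 7, 8} must be used), so Hank = 3.
The 2 variables Frank and Liam are confined to {4, 5}, which locks those values in; drop them from Carol, Mona.
So Carol = 8.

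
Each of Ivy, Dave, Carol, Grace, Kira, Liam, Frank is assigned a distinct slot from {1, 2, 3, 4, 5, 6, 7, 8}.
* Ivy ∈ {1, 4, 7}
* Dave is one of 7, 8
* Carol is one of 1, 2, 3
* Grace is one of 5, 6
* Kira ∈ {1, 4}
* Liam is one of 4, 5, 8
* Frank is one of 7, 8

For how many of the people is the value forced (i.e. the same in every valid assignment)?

2

The 2 variables Dave and Frank are confined to {7, 8}, which locks those values in; drop them from Ivy, Liam.
Ivy and Kira share exactly the 2 values {1, 4}; by pigeonhole those values go to them, so strike 1, 4 from Carol, Liam.
Liam's domain is down to {5}, so Liam = 5. So Grace can't be 5.
Grace has just one choice, so Grace = 6.
Determined: Grace=6, Liam=5. The other people each still have more than one consistent value. That makes 2.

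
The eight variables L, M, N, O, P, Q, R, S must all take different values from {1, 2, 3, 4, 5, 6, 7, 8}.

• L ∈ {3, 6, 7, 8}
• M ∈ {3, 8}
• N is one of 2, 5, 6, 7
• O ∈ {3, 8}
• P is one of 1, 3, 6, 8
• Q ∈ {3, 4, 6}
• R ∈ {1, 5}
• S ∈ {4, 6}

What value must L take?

Among the 8 variables, 2 fits only N (and all 8 values in {1, 2, 3, 4, 5, 6, 7, 8} must be used), so N = 2.
Among the 7 still-open variables, 5 fits only R (and all 7 values in {1, 3, 4, 5, 6, 7, 8} must be used), so R = 5.
Among the 6 still-open variables, 1 fits only P (and all 6 values in {1, 3, 4, 6, 7, 8} must be used), so P = 1.
The 5 still-open variables draw from only 5 values {3, 4, 6, 7, 8}, so each is used; only L can be 7, hence L = 7.

7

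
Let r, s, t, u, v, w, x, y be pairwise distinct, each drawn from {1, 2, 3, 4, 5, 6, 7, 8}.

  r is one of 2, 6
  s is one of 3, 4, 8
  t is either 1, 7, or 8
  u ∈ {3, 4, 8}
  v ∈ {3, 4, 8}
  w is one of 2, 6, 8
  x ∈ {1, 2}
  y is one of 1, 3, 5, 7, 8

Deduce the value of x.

1

Among the 8 variables, 5 fits only y (and all 8 values in {1, 2, 3, 4, 5, 6, 7, 8} must be used), so y = 5.
The 7 still-open variables together cover exactly {1, 2, 3, 4, 6, 7, 8} — 7 values for 7 variables — and 7 appears only in t's list, so t = 7.
Among the 6 still-open variables, 1 fits only x (and all 6 values in {1, 2, 3, 4, 6, 8} must be used), so x = 1.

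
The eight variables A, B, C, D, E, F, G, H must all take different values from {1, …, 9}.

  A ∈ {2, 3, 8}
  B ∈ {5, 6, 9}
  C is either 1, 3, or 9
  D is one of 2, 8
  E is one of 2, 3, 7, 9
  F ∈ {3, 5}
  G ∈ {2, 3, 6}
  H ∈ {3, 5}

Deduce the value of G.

6

The 8 variables together cover exactly {1, 2, 3, 5, 6, 7, 8, 9} — 8 values for 8 variables — and 1 appears only in C's list, so C = 1.
The 7 still-open variables together cover exactly {2, 3, 5, 6, 7, 8, 9} — 7 values for 7 variables — and 7 appears only in E's list, so E = 7.
Among the 6 still-open variables, 9 fits only B (and all 6 values in {2, 3, 5, 6, 8, 9} must be used), so B = 9.
The 5 still-open variables draw from only 5 values {2, 3, 5, 6, 8}, so each is used; only G can be 6, hence G = 6.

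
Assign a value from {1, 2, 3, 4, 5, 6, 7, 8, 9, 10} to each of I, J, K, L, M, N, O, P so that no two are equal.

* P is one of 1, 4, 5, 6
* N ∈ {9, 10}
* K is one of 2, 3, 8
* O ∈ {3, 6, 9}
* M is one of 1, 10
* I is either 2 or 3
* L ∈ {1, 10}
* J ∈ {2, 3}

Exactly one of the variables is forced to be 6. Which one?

O

I and J share exactly the 2 values {2, 3}; by pigeonhole those values go to them, so strike 2, 3 from K, O.
K's domain is down to {8}, so K = 8.
The 2 variables L and M are confined to {1, 10}, which locks those values in; drop them from N, P.
N's domain is down to {9}, so N = 9. Strike 9 from O.
So 6 goes to O.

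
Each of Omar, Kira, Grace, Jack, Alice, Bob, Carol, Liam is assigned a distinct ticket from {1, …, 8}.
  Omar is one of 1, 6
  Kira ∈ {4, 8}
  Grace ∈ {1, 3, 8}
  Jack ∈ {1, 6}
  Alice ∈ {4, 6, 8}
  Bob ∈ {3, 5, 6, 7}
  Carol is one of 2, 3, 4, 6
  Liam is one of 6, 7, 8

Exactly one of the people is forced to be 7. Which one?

Among the 8 variables, 2 fits only Carol (and all 8 values in {1, 2, 3, 4, 5, 6, 7, 8} must be used), so Carol = 2.
The 7 still-open variables together cover exactly {1, 3, 4, 5, 6, 7, 8} — 7 values for 7 variables — and 5 appears only in Bob's list, so Bob = 5.
The 6 still-open variables draw from only 6 values {1, 3, 4, 6, 7, 8}, so each is used; only Grace can be 3, hence Grace = 3.
Among the 5 still-open variables, 7 fits only Liam (and all 5 values in {1, 4, 6, 7, 8} must be used), so Liam = 7.

Liam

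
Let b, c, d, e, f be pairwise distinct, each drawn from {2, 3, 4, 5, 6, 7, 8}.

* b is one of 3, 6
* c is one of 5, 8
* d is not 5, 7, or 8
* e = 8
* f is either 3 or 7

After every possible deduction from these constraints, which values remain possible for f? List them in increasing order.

3, 7

e must be 8 (only option left). Strike 8 from c.
c has just one choice, so c = 5.
No further eliminations apply; f can still be any of 3, 7.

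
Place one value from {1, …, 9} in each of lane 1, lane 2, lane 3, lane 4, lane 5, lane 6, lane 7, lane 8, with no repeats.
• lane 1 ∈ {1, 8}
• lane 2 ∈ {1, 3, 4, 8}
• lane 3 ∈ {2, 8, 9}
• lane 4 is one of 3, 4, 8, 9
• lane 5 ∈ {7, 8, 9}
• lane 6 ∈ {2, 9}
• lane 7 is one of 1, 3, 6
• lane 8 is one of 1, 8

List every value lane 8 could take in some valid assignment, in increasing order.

The 8 variables draw from only 8 values {1, 2, 3, 4, 6, 7, 8, 9}, so each is used; only lane 7 can be 6, hence lane 7 = 6.
The 7 still-open variables draw from only 7 values {1, 2, 3, 4, 7, 8, 9}, so each is used; only lane 5 can be 7, hence lane 5 = 7.
lane 1 and lane 8 between them cover only {1, 8} — a naked pair. Remove those values from lane 2, lane 3, lane 4.
lane 3 and lane 6 share exactly the 2 values {2, 9}; by pigeonhole those values go to them, so strike 2, 9 from lane 4.
No further eliminations apply; lane 8 can still be any of 1, 8.

1, 8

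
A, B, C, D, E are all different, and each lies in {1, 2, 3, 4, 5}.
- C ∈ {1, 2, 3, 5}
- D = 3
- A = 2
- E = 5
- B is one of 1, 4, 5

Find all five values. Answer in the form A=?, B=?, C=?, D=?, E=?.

A=2, B=4, C=1, D=3, E=5

A must be 2 (only option left). Eliminate 2 elsewhere: C.
That leaves D = 3. So C can't be 3.
E's domain is down to {5}, so E = 5. So B, C can't be 5.
C must be 1 (only option left). So B can't be 1.
B must be 4 (only option left).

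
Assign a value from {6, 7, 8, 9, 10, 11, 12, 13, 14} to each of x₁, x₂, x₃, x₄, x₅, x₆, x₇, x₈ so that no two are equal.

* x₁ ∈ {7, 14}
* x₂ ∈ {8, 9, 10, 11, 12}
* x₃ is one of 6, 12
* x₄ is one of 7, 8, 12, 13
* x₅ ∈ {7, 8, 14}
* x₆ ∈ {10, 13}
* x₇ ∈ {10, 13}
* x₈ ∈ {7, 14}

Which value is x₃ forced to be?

x₁ and x₈ between them cover only {7, 14} — a naked pair. Remove those values from x₄, x₅.
x₅'s domain is down to {8}, so x₅ = 8. Strike 8 from x₂, x₄.
x₆ and x₇ between them cover only {10, 13} — a naked pair. Remove those values from x₂, x₄.
x₄ has just one choice, so x₄ = 12. So x₂, x₃ can't be 12.
So x₃ = 6.

6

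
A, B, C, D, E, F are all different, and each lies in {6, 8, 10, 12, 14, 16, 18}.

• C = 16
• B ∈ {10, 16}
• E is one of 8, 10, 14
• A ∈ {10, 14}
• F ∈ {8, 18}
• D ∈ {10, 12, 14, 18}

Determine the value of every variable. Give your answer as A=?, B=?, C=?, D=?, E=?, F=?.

C must be 16 (only option left). Remove 16 from B.
B has just one choice, so B = 10. So A, D, E can't be 10.
A must be 14 (only option left). Eliminate 14 elsewhere: D, E.
E's domain is down to {8}, so E = 8. Remove 8 from F.
That leaves F = 18. Remove 18 from D.
D must be 12 (only option left).

A=14, B=10, C=16, D=12, E=8, F=18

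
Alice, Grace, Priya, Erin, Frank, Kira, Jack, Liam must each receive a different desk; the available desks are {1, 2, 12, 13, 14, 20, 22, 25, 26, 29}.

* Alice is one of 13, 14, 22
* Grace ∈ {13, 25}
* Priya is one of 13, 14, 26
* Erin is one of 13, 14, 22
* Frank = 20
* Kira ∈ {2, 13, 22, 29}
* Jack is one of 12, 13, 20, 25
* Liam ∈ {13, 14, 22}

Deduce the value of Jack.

Frank's domain is down to {20}, so Frank = 20. Remove 20 from Jack.
Alice, Erin, Liam between them cover only {13, 14, 22} — a naked triple. Remove those values from Grace, Priya, Kira, Jack.
That leaves Grace = 25. So Jack can't be 25.
So Jack = 12.

12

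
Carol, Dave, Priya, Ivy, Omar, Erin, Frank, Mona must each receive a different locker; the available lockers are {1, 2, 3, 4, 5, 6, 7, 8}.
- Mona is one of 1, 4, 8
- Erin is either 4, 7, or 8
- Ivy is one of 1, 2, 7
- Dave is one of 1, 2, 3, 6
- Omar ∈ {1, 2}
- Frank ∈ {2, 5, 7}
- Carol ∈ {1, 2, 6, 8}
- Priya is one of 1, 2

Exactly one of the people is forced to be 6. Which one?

Carol

The 8 variables together cover exactly {1, 2, 3, 4, 5, 6, 7, 8} — 8 values for 8 variables — and 3 appears only in Dave's list, so Dave = 3.
The 7 still-open variables together cover exactly {1, 2, 4, 5, 6, 7, 8} — 7 values for 7 variables — and 5 appears only in Frank's list, so Frank = 5.
The 6 still-open variables together cover exactly {1, 2, 4, 6, 7, 8} — 6 values for 6 variables — and 6 appears only in Carol's list, so Carol = 6.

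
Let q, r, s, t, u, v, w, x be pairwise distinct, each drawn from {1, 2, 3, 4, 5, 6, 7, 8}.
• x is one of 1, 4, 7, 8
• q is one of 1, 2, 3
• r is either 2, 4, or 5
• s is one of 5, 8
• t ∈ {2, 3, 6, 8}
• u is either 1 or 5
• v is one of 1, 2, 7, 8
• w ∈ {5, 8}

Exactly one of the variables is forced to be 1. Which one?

The 8 variables together cover exactly {1, 2, 3, 4, 5, 6, 7, 8} — 8 values for 8 variables — and 6 appears only in t's list, so t = 6.
The 7 still-open variables draw from only 7 values {1, 2, 3, 4, 5, 7, 8}, so each is used; only q can be 3, hence q = 3.
The 2 variables s and w are confined to {5, 8}, which locks those values in; drop them from r, u, v, x.
So 1 goes to u.

u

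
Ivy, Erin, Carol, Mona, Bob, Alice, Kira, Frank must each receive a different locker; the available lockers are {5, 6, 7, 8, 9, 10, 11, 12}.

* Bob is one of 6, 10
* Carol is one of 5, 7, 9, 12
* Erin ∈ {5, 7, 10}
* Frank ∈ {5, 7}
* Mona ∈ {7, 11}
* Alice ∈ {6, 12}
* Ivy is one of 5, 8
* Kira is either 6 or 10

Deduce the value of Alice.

The 8 variables together cover exactly {5, 6, 7, 8, 9, 10, 11, 12} — 8 values for 8 variables — and 8 appears only in Ivy's list, so Ivy = 8.
Among the 7 still-open variables, 9 fits only Carol (and all 7 values in {5, 6, 7, 9, 10, 11, 12} must be used), so Carol = 9.
The 6 still-open variables together cover exactly {5, 6, 7, 10, 11, 12} — 6 values for 6 variables — and 11 appears only in Mona's list, so Mona = 11.
The 5 still-open variables draw from only 5 values {5, 6, 7, 10, 12}, so each is used; only Alice can be 12, hence Alice = 12.

12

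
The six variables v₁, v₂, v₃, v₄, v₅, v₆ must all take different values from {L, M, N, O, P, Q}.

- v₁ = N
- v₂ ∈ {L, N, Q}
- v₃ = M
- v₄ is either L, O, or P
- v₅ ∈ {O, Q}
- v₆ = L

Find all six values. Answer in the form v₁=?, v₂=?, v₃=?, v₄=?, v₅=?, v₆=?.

v₁=N, v₂=Q, v₃=M, v₄=P, v₅=O, v₆=L

v₁ has just one choice, so v₁ = N. Eliminate N elsewhere: v₂.
v₃ has just one choice, so v₃ = M.
v₆ must be L (only option left). Strike L from v₂, v₄.
v₂ must be Q (only option left). Remove Q from v₅.
v₅'s domain is down to {O}, so v₅ = O. Strike O from v₄.
v₄ has just one choice, so v₄ = P.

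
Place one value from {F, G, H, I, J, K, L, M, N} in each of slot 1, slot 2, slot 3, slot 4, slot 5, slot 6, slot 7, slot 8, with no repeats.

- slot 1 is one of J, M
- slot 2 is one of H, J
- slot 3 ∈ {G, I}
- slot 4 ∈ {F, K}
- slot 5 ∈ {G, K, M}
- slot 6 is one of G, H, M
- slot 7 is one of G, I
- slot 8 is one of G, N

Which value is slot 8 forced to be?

N

The 8 variables draw from only 8 values {F, G, H, I, J, K, M, N}, so each is used; only slot 4 can be F, hence slot 4 = F.
The 7 still-open variables draw from only 7 values {G, H, I, J, K, M, N}, so each is used; only slot 5 can be K, hence slot 5 = K.
The 6 still-open variables draw from only 6 values {G, H, I, J, M, N}, so each is used; only slot 8 can be N, hence slot 8 = N.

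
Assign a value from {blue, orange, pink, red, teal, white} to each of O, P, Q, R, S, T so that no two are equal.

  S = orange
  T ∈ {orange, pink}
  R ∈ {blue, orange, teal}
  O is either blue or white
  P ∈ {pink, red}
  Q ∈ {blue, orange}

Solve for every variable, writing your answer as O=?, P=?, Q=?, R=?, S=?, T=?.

O=white, P=red, Q=blue, R=teal, S=orange, T=pink

S has just one choice, so S = orange. Remove orange from Q, R, T.
T must be pink (only option left). Remove pink from P.
P has just one choice, so P = red.
That leaves Q = blue. Strike blue from O, R.
R must be teal (only option left).
O has just one choice, so O = white.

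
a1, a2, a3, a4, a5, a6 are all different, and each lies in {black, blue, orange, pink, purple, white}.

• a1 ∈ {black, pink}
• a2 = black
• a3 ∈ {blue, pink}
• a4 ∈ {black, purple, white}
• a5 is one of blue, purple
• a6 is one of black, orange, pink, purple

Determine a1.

a2's domain is down to {black}, so a2 = black. Strike black from a1, a4, a6.
So a1 = pink.

pink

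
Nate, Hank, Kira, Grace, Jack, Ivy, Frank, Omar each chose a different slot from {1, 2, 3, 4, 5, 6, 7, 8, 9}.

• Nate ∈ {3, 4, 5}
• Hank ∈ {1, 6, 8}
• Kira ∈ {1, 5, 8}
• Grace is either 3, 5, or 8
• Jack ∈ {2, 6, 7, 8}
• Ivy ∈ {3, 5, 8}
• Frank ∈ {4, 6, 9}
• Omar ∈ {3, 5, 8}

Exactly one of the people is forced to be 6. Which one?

Hank

Grace, Ivy, Omar share exactly the 3 values {3, 5, 8}; by pigeonhole those values go to them, so strike 3, 5, 8 from Nate, Hank, Kira, Jack.
Nate must be 4 (only option left). Eliminate 4 elsewhere: Frank.
Kira's domain is down to {1}, so Kira = 1. Eliminate 1 elsewhere: Hank.
So 6 goes to Hank.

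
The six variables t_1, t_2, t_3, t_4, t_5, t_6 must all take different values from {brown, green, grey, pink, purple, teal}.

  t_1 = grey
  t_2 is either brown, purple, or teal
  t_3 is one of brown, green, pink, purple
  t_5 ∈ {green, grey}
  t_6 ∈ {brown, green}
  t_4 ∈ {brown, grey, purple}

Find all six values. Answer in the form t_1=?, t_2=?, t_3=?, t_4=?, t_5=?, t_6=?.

t_1=grey, t_2=teal, t_3=pink, t_4=purple, t_5=green, t_6=brown

t_1 must be grey (only option left). Eliminate grey elsewhere: t_4, t_5.
t_5 must be green (only option left). So t_3, t_6 can't be green.
t_6 has just one choice, so t_6 = brown. So t_2, t_3, t_4 can't be brown.
That leaves t_4 = purple. Remove purple from t_2, t_3.
t_2 must be teal (only option left).
That leaves t_3 = pink.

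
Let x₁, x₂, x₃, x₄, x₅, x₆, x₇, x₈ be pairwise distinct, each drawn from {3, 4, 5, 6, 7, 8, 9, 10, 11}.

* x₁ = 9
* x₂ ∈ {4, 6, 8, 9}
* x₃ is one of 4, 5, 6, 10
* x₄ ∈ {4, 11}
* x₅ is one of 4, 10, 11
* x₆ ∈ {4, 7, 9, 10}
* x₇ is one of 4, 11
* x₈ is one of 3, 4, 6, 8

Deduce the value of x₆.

x₁ must be 9 (only option left). So x₂, x₆ can't be 9.
The 2 variables x₄ and x₇ are confined to {4, 11}, which locks those values in; drop them from x₂, x₃, x₅, x₆, x₈.
x₅ has just one choice, so x₅ = 10. Remove 10 from x₃, x₆.
So x₆ = 7.

7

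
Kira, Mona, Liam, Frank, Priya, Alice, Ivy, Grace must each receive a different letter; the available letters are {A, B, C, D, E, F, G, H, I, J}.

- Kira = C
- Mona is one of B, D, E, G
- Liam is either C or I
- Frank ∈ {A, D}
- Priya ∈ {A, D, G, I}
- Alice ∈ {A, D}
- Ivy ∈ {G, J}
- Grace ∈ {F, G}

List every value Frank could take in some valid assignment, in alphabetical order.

A, D

Kira has just one choice, so Kira = C. Eliminate C elsewhere: Liam.
Liam must be I (only option left). Eliminate I elsewhere: Priya.
Frank and Alice between them cover only {A, D} — a naked pair. Remove those values from Mona, Priya.
Priya must be G (only option left). Strike G from Mona, Ivy, Grace.
Ivy's domain is down to {J}, so Ivy = J.
That leaves Grace = F.
No further eliminations apply; Frank can still be any of A, D.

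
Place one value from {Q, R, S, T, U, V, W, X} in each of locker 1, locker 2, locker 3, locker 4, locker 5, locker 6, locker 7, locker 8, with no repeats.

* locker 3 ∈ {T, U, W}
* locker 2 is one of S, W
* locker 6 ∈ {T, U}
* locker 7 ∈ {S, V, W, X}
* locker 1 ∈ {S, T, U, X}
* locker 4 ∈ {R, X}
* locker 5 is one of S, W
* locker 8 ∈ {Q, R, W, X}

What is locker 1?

X

Among the 8 variables, Q fits only locker 8 (and all 8 values in {Q, R, S, T, U, V, W, X} must be used), so locker 8 = Q.
Among the 7 still-open variables, R fits only locker 4 (and all 7 values in {R, S, T, U, V, W, X} must be used), so locker 4 = R.
Among the 6 still-open variables, V fits only locker 7 (and all 6 values in {S, T, U, V, W, X} must be used), so locker 7 = V.
Among the 5 still-open variables, X fits only locker 1 (and all 5 values in {S, T, U, W, X} must be used), so locker 1 = X.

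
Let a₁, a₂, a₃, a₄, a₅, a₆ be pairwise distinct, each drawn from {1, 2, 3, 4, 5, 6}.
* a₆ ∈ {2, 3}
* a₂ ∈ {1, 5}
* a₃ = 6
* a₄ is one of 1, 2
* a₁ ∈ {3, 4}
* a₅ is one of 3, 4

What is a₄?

a₃ has just one choice, so a₃ = 6.
Among the 5 still-open variables, 5 fits only a₂ (and all 5 values in {1, 2, 3, 4, 5} must be used), so a₂ = 5.
The 4 still-open variables together cover exactly {1, 2, 3, 4} — 4 values for 4 variables — and 1 appears only in a₄'s list, so a₄ = 1.

1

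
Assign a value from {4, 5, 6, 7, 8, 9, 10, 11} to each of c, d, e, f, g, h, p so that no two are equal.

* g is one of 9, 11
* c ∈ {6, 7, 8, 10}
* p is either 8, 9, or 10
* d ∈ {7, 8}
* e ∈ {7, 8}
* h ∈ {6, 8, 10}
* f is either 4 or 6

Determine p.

9

Among the 7 variables, 4 fits only f (and all 7 values in {4, 6, 7, 8, 9, 10, 11} must be used), so f = 4.
The 6 still-open variables together cover exactly {6, 7, 8, 9, 10, 11} — 6 values for 6 variables — and 11 appears only in g's list, so g = 11.
The 5 still-open variables together cover exactly {6, 7, 8, 9, 10} — 5 values for 5 variables — and 9 appears only in p's list, so p = 9.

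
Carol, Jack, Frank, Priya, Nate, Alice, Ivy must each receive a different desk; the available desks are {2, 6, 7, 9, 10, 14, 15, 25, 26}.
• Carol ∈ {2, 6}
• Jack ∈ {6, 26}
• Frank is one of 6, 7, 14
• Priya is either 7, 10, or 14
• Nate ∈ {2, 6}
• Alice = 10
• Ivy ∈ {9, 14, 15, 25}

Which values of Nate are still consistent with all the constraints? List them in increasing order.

2, 6

Alice has just one choice, so Alice = 10. Strike 10 from Priya.
The 2 variables Carol and Nate are confined to {2, 6}, which locks those values in; drop them from Jack, Frank.
Jack must be 26 (only option left).
Frank and Priya between them cover only {7, 14} — a naked pair. Remove those values from Ivy.
No further eliminations apply; Nate can still be any of 2, 6.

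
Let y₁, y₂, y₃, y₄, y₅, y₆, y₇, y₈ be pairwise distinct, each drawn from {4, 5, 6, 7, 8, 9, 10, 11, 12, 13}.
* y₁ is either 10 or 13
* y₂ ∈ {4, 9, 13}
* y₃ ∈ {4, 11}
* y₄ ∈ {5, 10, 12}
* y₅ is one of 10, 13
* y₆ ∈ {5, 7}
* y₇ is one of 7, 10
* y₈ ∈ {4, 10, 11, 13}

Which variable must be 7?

Among the 8 variables, 9 fits only y₂ (and all 8 values in {4, 5, 7, 9, 10, 11, 12, 13} must be used), so y₂ = 9.
The 7 still-open variables together cover exactly {4, 5, 7, 10, 11, 12, 13} — 7 values for 7 variables — and 12 appears only in y₄'s list, so y₄ = 12.
The 6 still-open variables together cover exactly {4, 5, 7, 10, 11, 13} — 6 values for 6 variables — and 5 appears only in y₆'s list, so y₆ = 5.
Among the 5 still-open variables, 7 fits only y₇ (and all 5 values in {4, 7, 10, 11, 13} must be used), so y₇ = 7.

y₇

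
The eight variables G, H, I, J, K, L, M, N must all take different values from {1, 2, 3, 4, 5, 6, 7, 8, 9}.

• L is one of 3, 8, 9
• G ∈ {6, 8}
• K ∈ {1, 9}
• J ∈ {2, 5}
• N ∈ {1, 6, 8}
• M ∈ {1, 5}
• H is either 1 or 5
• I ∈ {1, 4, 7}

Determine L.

3

H and M between them cover only {1, 5} — a naked pair. Remove those values from I, J, K, N.
J's domain is down to {2}, so J = 2.
That leaves K = 9. Eliminate 9 elsewhere: L.
The 2 variables G and N are confined to {6, 8}, which locks those values in; drop them from L.
So L = 3.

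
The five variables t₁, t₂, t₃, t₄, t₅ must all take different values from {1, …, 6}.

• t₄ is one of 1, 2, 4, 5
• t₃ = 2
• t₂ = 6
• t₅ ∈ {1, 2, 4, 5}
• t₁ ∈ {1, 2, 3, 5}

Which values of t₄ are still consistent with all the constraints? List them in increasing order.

t₂ must be 6 (only option left).
t₃ must be 2 (only option left). So t₁, t₄, t₅ can't be 2.
No further eliminations apply; t₄ can still be any of 1, 4, 5.

1, 4, 5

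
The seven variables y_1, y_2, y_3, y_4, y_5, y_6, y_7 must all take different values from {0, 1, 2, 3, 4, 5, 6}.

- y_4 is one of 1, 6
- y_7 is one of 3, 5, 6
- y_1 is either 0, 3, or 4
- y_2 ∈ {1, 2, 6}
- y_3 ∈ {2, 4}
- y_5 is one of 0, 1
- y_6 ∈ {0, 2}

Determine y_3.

4

The 7 variables together cover exactly {0, 1, 2, 3, 4, 5, 6} — 7 values for 7 variables — and 5 appears only in y_7's list, so y_7 = 5.
Among the 6 still-open variables, 3 fits only y_1 (and all 6 values in {0, 1, 2, 3, 4, 6} must be used), so y_1 = 3.
The 5 still-open variables draw from only 5 values {0, 1, 2, 4, 6}, so each is used; only y_3 can be 4, hence y_3 = 4.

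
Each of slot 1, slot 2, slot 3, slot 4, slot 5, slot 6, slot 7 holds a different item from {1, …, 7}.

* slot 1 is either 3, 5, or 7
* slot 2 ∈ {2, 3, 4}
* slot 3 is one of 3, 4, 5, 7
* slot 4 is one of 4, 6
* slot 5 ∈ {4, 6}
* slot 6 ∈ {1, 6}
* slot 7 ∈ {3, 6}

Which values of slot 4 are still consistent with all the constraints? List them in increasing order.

4, 6

Among the 7 variables, 1 fits only slot 6 (and all 7 values in {1, 2, 3, 4, 5, 6, 7} must be used), so slot 6 = 1.
The 6 still-open variables draw from only 6 values {2, 3, 4, 5, 6, 7}, so each is used; only slot 2 can be 2, hence slot 2 = 2.
slot 4 and slot 5 share exactly the 2 values {4, 6}; by pigeonhole those values go to them, so strike 4, 6 from slot 3, slot 7.
slot 7 has just one choice, so slot 7 = 3. Remove 3 from slot 1, slot 3.
No further eliminations apply; slot 4 can still be any of 4, 6.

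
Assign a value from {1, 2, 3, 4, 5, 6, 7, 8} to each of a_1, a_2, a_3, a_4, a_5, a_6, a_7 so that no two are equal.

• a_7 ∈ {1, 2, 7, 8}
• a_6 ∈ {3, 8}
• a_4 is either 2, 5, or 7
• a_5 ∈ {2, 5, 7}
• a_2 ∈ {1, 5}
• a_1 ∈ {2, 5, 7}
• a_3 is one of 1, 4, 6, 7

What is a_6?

a_1, a_4, a_5 share exactly the 3 values {2, 5, 7}; by pigeonhole those values go to them, so strike 2, 5, 7 from a_2, a_3, a_7.
a_2 must be 1 (only option left). Strike 1 from a_3, a_7.
That leaves a_7 = 8. Strike 8 from a_6.
So a_6 = 3.

3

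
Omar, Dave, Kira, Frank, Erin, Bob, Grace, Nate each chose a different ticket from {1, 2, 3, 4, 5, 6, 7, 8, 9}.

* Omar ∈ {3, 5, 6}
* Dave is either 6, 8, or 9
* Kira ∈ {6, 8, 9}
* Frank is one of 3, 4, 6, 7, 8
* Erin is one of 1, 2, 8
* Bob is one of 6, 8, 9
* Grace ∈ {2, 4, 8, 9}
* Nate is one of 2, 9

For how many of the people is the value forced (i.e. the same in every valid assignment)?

3

Dave, Kira, Bob share exactly the 3 values {6, 8, 9}; by pigeonhole those values go to them, so strike 6, 8, 9 from Omar, Frank, Erin, Grace, Nate.
That leaves Nate = 2. Remove 2 from Erin, Grace.
That leaves Erin = 1.
That leaves Grace = 4. Eliminate 4 elsewhere: Frank.
Determined: Erin=1, Grace=4, Nate=2. The other people each still have more than one consistent value. That makes 3.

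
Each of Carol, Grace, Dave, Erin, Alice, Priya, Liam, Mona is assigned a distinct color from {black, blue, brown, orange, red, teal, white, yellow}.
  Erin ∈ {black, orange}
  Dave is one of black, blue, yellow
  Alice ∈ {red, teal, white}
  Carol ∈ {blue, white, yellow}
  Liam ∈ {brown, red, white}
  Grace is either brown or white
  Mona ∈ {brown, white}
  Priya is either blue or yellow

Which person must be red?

Liam

The 8 variables draw from only 8 values {black, blue, brown, orange, red, teal, white, yellow}, so each is used; only Erin can be orange, hence Erin = orange.
Among the 7 still-open variables, black fits only Dave (and all 7 values in {black, blue, brown, red, teal, white, yellow} must be used), so Dave = black.
The 6 still-open variables together cover exactly {blue, brown, red, teal, white, yellow} — 6 values for 6 variables — and teal appears only in Alice's list, so Alice = teal.
The 5 still-open variables draw from only 5 values {blue, brown, red, white, yellow}, so each is used; only Liam can be red, hence Liam = red.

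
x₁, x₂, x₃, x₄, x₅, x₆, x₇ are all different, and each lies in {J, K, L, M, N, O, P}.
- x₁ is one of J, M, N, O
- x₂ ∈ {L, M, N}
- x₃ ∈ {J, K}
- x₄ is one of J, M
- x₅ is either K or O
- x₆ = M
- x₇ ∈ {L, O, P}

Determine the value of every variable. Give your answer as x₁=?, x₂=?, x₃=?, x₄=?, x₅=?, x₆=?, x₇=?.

x₆'s domain is down to {M}, so x₆ = M. Strike M from x₁, x₂, x₄.
x₄ must be J (only option left). Remove J from x₁, x₃.
That leaves x₃ = K. So x₅ can't be K.
That leaves x₅ = O. So x₁, x₇ can't be O.
x₁'s domain is down to {N}, so x₁ = N. Eliminate N elsewhere: x₂.
That leaves x₂ = L. Eliminate L elsewhere: x₇.
x₇'s domain is down to {P}, so x₇ = P.

x₁=N, x₂=L, x₃=K, x₄=J, x₅=O, x₆=M, x₇=P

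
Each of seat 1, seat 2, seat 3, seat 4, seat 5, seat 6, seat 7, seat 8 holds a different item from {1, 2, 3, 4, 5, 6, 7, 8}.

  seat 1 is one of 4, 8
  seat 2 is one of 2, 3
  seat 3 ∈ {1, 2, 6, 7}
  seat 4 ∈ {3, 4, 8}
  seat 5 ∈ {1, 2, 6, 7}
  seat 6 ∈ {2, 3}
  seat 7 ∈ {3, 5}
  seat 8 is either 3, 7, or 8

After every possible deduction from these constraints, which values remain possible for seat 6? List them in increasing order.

The 8 variables draw from only 8 values {1, 2, 3, 4, 5, 6, 7, 8}, so each is used; only seat 7 can be 5, hence seat 7 = 5.
seat 2 and seat 6 share exactly the 2 values {2, 3}; by pigeonhole those values go to them, so strike 2, 3 from seat 3, seat 4, seat 5, seat 8.
The 2 variables seat 1 and seat 4 are confined to {4, 8}, which locks those values in; drop them from seat 8.
seat 8's domain is down to {7}, so seat 8 = 7. Remove 7 from seat 3, seat 5.
No further eliminations apply; seat 6 can still be any of 2, 3.

2, 3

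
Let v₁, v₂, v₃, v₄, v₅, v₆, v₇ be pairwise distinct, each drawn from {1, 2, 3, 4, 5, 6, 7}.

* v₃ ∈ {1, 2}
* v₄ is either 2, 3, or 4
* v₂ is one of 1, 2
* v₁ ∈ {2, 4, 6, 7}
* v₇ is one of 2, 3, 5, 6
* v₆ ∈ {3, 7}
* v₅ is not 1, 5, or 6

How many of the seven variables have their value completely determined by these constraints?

The 7 variables together cover exactly {1, 2, 3, 4, 5, 6, 7} — 7 values for 7 variables — and 5 appears only in v₇'s list, so v₇ = 5.
Among the 6 still-open variables, 6 fits only v₁ (and all 6 values in {1, 2, 3, 4, 6, 7} must be used), so v₁ = 6.
The 2 variables v₂ and v₃ are confined to {1, 2}, which locks those values in; drop them from v₄, v₅.
Determined: v₁=6, v₇=5. The other variables each still have more than one consistent value. That makes 2.

2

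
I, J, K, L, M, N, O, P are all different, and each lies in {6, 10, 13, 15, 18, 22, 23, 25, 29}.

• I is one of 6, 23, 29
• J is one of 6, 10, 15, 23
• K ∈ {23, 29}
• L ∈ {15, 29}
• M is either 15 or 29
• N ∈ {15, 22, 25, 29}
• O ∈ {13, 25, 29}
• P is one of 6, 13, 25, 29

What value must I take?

6

Among the 8 variables, 10 fits only J (and all 8 values in {6, 10, 13, 15, 22, 23, 25, 29} must be used), so J = 10.
The 7 still-open variables draw from only 7 values {6, 13, 15, 22, 23, 25, 29}, so each is used; only N can be 22, hence N = 22.
The 2 variables L and M are confined to {15, 29}, which locks those values in; drop them from I, K, O, P.
K's domain is down to {23}, so K = 23. Eliminate 23 elsewhere: I.
So I = 6.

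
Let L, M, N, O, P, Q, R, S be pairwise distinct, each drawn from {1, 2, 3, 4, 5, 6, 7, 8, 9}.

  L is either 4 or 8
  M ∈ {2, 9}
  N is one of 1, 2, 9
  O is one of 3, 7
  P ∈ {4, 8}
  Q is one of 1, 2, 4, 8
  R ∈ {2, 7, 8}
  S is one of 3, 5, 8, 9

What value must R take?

7

The 8 variables draw from only 8 values {1, 2, 3, 4, 5, 7, 8, 9}, so each is used; only S can be 5, hence S = 5.
The 7 still-open variables draw from only 7 values {1, 2, 3, 4, 7, 8, 9}, so each is used; only O can be 3, hence O = 3.
The 6 still-open variables draw from only 6 values {1, 2, 4, 7, 8, 9}, so each is used; only R can be 7, hence R = 7.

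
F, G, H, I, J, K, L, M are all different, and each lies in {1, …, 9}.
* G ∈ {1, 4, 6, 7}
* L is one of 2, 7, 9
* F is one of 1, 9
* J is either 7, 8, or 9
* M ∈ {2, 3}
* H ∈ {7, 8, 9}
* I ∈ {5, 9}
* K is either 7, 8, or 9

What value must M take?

H, J, K share exactly the 3 values {7, 8, 9}; by pigeonhole those values go to them, so strike 7, 8, 9 from F, G, I, L.
F has just one choice, so F = 1. Eliminate 1 elsewhere: G.
I has just one choice, so I = 5.
L's domain is down to {2}, so L = 2. Remove 2 from M.
So M = 3.

3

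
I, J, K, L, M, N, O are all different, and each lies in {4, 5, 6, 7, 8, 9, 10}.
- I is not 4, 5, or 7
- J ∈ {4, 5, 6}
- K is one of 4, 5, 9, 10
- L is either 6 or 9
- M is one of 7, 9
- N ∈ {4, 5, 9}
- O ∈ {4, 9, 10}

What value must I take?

8

The 7 variables together cover exactly {4, 5, 6, 7, 8, 9, 10} — 7 values for 7 variables — and 7 appears only in M's list, so M = 7.
The 6 still-open variables together cover exactly {4, 5, 6, 8, 9, 10} — 6 values for 6 variables — and 8 appears only in I's list, so I = 8.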